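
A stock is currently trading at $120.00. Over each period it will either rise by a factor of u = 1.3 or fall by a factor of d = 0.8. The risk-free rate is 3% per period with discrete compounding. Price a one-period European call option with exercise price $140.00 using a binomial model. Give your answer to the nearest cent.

$7.15

Risk-neutral probability p = (1 + 0.03 − 0.8)/(1.3 − 0.8) = 0.2300/0.5000 = 0.4600
Terminal stock prices: S_u = 156, S_d = 96
Terminal payoffs (S − K): max(16, 0) = 16, max(-44, 0) = 0
Node 0 (S = 120): V_0 = 1/1.03·[0.4600·16.0000 + 0.5400·0.0000] = 7.1456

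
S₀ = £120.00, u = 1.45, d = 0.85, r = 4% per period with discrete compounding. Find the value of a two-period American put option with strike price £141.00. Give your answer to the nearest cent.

Risk-neutral probability p = (1 + 0.04 − 0.85)/(1.45 − 0.85) = 0.1900/0.6000 = 0.3167
Terminal stock prices: S_uu = 252.3, S_ud = 147.9, S_dd = 86.7
Terminal payoffs (K − S): max(-111.3, 0) = 0, max(-6.9, 0) = 0, max(54.3, 0) = 54.3
Node u (S = 174): continuation = 1/1.04·[0.3167·0.0000 + 0.6833·0.0000] = 0.0000; exercise value = 0.0000 ≤ continuation, so V_u = 0.0000
Node d (S = 102): continuation = 1/1.04·[0.3167·0.0000 + 0.6833·54.3000] = 35.6779; exercise value = 39.0000 > continuation, so V_d = 39.0000 (exercise)
Node 0 (S = 120): continuation = 1/1.04·[0.3167·0.0000 + 0.6833·39.0000] = 25.6250; exercise value = 21.0000 ≤ continuation, so V_0 = 25.6250

£25.62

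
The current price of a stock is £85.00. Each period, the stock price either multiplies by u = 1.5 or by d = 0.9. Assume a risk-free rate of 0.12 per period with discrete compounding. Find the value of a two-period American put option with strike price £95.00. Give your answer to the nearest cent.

£10.46

Risk-neutral probability p = (1 + 0.12 − 0.9)/(1.5 − 0.9) = 0.2200/0.6000 = 0.3667
Terminal stock prices: S_uu = 191.2, S_ud = 114.8, S_dd = 68.85
Terminal payoffs (K − S): max(-96.25, 0) = 0, max(-19.75, 0) = 0, max(26.15, 0) = 26.15
Node u (S = 127.5): continuation = 1/1.12·[0.3667·0.0000 + 0.6333·0.0000] = 0.0000; exercise value = 0.0000 ≤ continuation, so V_u = 0.0000
Node d (S = 76.5): continuation = 1/1.12·[0.3667·0.0000 + 0.6333·26.1500] = 14.7872; exercise value = 18.5000 > continuation, so V_d = 18.5000 (exercise)
Node 0 (S = 85): continuation = 1/1.12·[0.3667·0.0000 + 0.6333·18.5000] = 10.4613; exercise value = 10.0000 ≤ continuation, so V_0 = 10.4613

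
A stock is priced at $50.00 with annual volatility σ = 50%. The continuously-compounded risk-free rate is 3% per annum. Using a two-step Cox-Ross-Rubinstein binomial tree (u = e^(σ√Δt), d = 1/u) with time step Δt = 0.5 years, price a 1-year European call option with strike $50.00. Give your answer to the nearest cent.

CRR parameters: u = e^(σ√Δt) = e^(0.5·√0.5) = 1.4241, d = 1/u = 0.7022
Per-period rate: rΔt = 0.03·0.5 = 0.015, so R = e^0.015 = 1.0151
Risk-neutral probability p = (e^0.015 − 0.7022)/(1.4241 − 0.7022) = 0.3129/0.7219 = 0.4335
Terminal stock prices: S_uu = 101.4, S_ud = 50, S_dd = 24.65
Terminal payoffs (S − K): max(51.41, 0) = 51.41, max(0, 0) = 0, max(-25.35, 0) = 0
Node u (S = 71.21): V_u = e^(−0.015)·[0.4335·51.4057 + 0.5665·0.0000] = 21.9504
Node d (S = 35.11): V_d = e^(−0.015)·[0.4335·0.0000 + 0.5665·0.0000] = 0.0000
Node 0 (S = 50): V_0 = e^(−0.015)·[0.4335·21.9504 + 0.5665·0.0000] = 9.3728

$9.37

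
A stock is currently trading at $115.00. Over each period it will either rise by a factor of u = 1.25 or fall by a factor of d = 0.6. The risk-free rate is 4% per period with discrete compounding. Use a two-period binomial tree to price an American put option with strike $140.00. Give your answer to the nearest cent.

$32.92

Risk-neutral probability p = (1 + 0.04 − 0.6)/(1.25 − 0.6) = 0.4400/0.6500 = 0.6769
Terminal stock prices: S_uu = 179.7, S_ud = 86.25, S_dd = 41.4
Terminal payoffs (K − S): max(-39.69, 0) = 0, max(53.75, 0) = 53.75, max(98.6, 0) = 98.6
Node u (S = 143.8): continuation = 1/1.04·[0.6769·0.0000 + 0.3231·53.7500] = 16.6975; exercise value = 0.0000 ≤ continuation, so V_u = 16.6975
Node d (S = 69): continuation = 1/1.04·[0.6769·53.7500 + 0.3231·98.6000] = 65.6154; exercise value = 71.0000 > continuation, so V_d = 71.0000 (exercise)
Node 0 (S = 115): continuation = 1/1.04·[0.6769·16.6975 + 0.3231·71.0000] = 32.9244; exercise value = 25.0000 ≤ continuation, so V_0 = 32.9244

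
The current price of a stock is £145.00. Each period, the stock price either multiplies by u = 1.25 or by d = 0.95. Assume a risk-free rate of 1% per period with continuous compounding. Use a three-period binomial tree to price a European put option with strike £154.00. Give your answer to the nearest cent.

Risk-neutral probability p = (e^0.01 − 0.95)/(1.25 − 0.95) = 0.0601/0.3000 = 0.2002
Terminal stock prices: S_uuu = 283.2, S_uud = 215.2, S_udd = 163.6, S_ddd = 124.3
Terminal payoffs (K − S): max(-129.2, 0) = 0, max(-61.23, 0) = 0, max(-9.578, 0) = 0, max(29.68, 0) = 29.68
Node uu (S = 226.6): V_uu = e^(−0.01)·[0.2002·0.0000 + 0.7998·0.0000] = 0.0000
Node ud (S = 172.2): V_ud = e^(−0.01)·[0.2002·0.0000 + 0.7998·0.0000] = 0.0000
Node dd (S = 130.9): V_dd = e^(−0.01)·[0.2002·0.0000 + 0.7998·29.6806] = 23.5033
Node u (S = 181.2): V_u = e^(−0.01)·[0.2002·0.0000 + 0.7998·0.0000] = 0.0000
Node d (S = 137.8): V_d = e^(−0.01)·[0.2002·0.0000 + 0.7998·23.5033] = 18.6117
Node 0 (S = 145): V_0 = e^(−0.01)·[0.2002·0.0000 + 0.7998·18.6117] = 14.7381

£14.74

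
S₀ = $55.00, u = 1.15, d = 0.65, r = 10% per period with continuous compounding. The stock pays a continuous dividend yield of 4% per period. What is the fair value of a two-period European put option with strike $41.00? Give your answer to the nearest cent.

Per-period risk-free factor R = e^0.1 = 1.1052; dividend-adjusted growth = e^(0.1−0.04) = 1.0618.
Risk-neutral probability p = (1.0618 − 0.65)/(1.15 − 0.65) = 0.4118/0.5000 = 0.8237
Terminal stock prices: S_uu = 72.74, S_ud = 41.11, S_dd = 23.24
Terminal payoffs (K − S): max(-31.74, 0) = 0, max(-0.1125, 0) = 0, max(17.76, 0) = 17.76
Node u (S = 63.25): V_u = e^(−0.1)·[0.8237·0.0000 + 0.1763·0.0000] = 0.0000
Node d (S = 35.75): V_d = e^(−0.1)·[0.8237·0.0000 + 0.1763·17.7625] = 2.8340
Node 0 (S = 55): V_0 = e^(−0.1)·[0.8237·0.0000 + 0.1763·2.8340] = 0.4521

$0.45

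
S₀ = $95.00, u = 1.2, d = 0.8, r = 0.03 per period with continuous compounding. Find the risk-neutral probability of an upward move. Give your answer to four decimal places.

Risk-neutral probability p = (e^0.03 − 0.8)/(1.2 − 0.8) = 0.2305/0.4000 = 0.5761

p = 0.5761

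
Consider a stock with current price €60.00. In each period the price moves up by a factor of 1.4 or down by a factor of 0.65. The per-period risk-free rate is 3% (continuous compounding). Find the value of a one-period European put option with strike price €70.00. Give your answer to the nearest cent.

€14.82

Risk-neutral probability p = (e^0.03 − 0.65)/(1.4 − 0.65) = 0.3805/0.7500 = 0.5073
Terminal stock prices: S_u = 84, S_d = 39
Terminal payoffs (K − S): max(-14, 0) = 0, max(31, 0) = 31
Node 0 (S = 60): V_0 = e^(−0.03)·[0.5073·0.0000 + 0.4927·31.0000] = 14.8231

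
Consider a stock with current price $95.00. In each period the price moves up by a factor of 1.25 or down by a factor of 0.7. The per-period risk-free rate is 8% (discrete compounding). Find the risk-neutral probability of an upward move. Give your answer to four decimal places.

p = 0.6909

Risk-neutral probability p = (1 + 0.08 − 0.7)/(1.25 − 0.7) = 0.3800/0.5500 = 0.6909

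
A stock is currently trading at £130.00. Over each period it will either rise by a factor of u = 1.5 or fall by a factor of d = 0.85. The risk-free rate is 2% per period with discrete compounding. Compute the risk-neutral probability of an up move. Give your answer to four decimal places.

p = 0.2615

Risk-neutral probability p = (1 + 0.02 − 0.85)/(1.5 − 0.85) = 0.1700/0.6500 = 0.2615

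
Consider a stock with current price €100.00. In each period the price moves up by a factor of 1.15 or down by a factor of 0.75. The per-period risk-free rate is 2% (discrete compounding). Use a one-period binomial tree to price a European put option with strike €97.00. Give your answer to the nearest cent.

Risk-neutral probability p = (1 + 0.02 − 0.75)/(1.15 − 0.75) = 0.2700/0.4000 = 0.6750
Terminal stock prices: S_u = 115, S_d = 75
Terminal payoffs (K − S): max(-18, 0) = 0, max(22, 0) = 22
Node 0 (S = 100): V_0 = 1/1.02·[0.6750·0.0000 + 0.3250·22.0000] = 7.0098

€7.01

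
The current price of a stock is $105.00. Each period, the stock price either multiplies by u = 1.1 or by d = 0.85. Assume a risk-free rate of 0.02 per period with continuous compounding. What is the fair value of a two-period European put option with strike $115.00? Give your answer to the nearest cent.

$10.86

Risk-neutral probability p = (e^0.02 − 0.85)/(1.1 − 0.85) = 0.1702/0.2500 = 0.6808
Terminal stock prices: S_uu = 127.1, S_ud = 98.18, S_dd = 75.86
Terminal payoffs (K − S): max(-12.05, 0) = 0, max(16.82, 0) = 16.82, max(39.14, 0) = 39.14
Node u (S = 115.5): V_u = e^(−0.02)·[0.6808·0.0000 + 0.3192·16.8250] = 5.2641
Node d (S = 89.25): V_d = e^(−0.02)·[0.6808·16.8250 + 0.3192·39.1375] = 23.4728
Node 0 (S = 105): V_0 = e^(−0.02)·[0.6808·5.2641 + 0.3192·23.4728] = 10.8569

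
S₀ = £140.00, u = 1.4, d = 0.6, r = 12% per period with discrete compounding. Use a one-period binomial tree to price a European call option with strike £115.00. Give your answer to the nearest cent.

Risk-neutral probability p = (1 + 0.12 − 0.6)/(1.4 − 0.6) = 0.5200/0.8000 = 0.6500
Terminal stock prices: S_u = 196, S_d = 84
Terminal payoffs (S − K): max(81, 0) = 81, max(-31, 0) = 0
Node 0 (S = 140): V_0 = 1/1.12·[0.6500·81.0000 + 0.3500·0.0000] = 47.0089

£47.01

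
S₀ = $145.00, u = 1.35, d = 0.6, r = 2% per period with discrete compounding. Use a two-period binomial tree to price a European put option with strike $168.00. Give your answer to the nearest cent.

$45.49

Risk-neutral probability p = (1 + 0.02 − 0.6)/(1.35 − 0.6) = 0.4200/0.7500 = 0.5600
Terminal stock prices: S_uu = 264.3, S_ud = 117.4, S_dd = 52.2
Terminal payoffs (K − S): max(-96.26, 0) = 0, max(50.55, 0) = 50.55, max(115.8, 0) = 115.8
Node u (S = 195.8): V_u = 1/1.02·[0.5600·0.0000 + 0.4400·50.5500] = 21.8059
Node d (S = 87): V_d = 1/1.02·[0.5600·50.5500 + 0.4400·115.8000] = 77.7059
Node 0 (S = 145): V_0 = 1/1.02·[0.5600·21.8059 + 0.4400·77.7059] = 45.4920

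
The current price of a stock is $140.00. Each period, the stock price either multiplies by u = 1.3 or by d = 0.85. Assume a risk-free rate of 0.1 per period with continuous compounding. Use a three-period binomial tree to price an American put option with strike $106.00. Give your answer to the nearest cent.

$1.20

Risk-neutral probability p = (e^0.1 − 0.85)/(1.3 − 0.85) = 0.2552/0.4500 = 0.5670
Terminal stock prices: S_uuu = 307.6, S_uud = 201.1, S_udd = 131.5, S_ddd = 85.98
Terminal payoffs (K − S): max(-201.6, 0) = 0, max(-95.11, 0) = 0, max(-25.49, 0) = 0, max(20.02, 0) = 20.02
Node uu (S = 236.6): continuation = e^(−0.1)·[0.5670·0.0000 + 0.4330·0.0000] = 0.0000; exercise value = 0.0000 ≤ continuation, so V_uu = 0.0000
Node ud (S = 154.7): continuation = e^(−0.1)·[0.5670·0.0000 + 0.4330·0.0000] = 0.0000; exercise value = 0.0000 ≤ continuation, so V_ud = 0.0000
Node dd (S = 101.1): continuation = e^(−0.1)·[0.5670·0.0000 + 0.4330·20.0225] = 7.8439; exercise value = 4.8500 ≤ continuation, so V_dd = 7.8439
Node u (S = 182): continuation = e^(−0.1)·[0.5670·0.0000 + 0.4330·0.0000] = 0.0000; exercise value = 0.0000 ≤ continuation, so V_u = 0.0000
Node d (S = 119): continuation = e^(−0.1)·[0.5670·0.0000 + 0.4330·7.8439] = 3.0729; exercise value = 0.0000 ≤ continuation, so V_d = 3.0729
Node 0 (S = 140): continuation = e^(−0.1)·[0.5670·0.0000 + 0.4330·3.0729] = 1.2038; exercise value = 0.0000 ≤ continuation, so V_0 = 1.2038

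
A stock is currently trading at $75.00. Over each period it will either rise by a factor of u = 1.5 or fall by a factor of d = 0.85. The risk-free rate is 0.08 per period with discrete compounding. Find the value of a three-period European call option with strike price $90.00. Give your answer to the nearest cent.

Risk-neutral probability p = (1 + 0.08 − 0.85)/(1.5 − 0.85) = 0.2300/0.6500 = 0.3538
Terminal stock prices: S_uuu = 253.1, S_uud = 143.4, S_udd = 81.28, S_ddd = 46.06
Terminal payoffs (S − K): max(163.1, 0) = 163.1, max(53.44, 0) = 53.44, max(-8.719, 0) = 0, max(-43.94, 0) = 0
Node uu (S = 168.8): V_uu = 1/1.08·[0.3538·163.1250 + 0.6462·53.4375] = 85.4167
Node ud (S = 95.62): V_ud = 1/1.08·[0.3538·53.4375 + 0.6462·0.0000] = 17.5080
Node dd (S = 54.19): V_dd = 1/1.08·[0.3538·0.0000 + 0.6462·0.0000] = 0.0000
Node u (S = 112.5): V_u = 1/1.08·[0.3538·85.4167 + 0.6462·17.5080] = 38.4604
Node d (S = 63.75): V_d = 1/1.08·[0.3538·17.5080 + 0.6462·0.0000] = 5.7362
Node 0 (S = 75): V_0 = 1/1.08·[0.3538·38.4604 + 0.6462·5.7362] = 16.0329

$16.03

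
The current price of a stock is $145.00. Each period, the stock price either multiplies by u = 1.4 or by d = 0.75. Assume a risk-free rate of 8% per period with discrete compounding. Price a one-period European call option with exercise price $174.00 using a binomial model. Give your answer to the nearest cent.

Risk-neutral probability p = (1 + 0.08 − 0.75)/(1.4 − 0.75) = 0.3300/0.6500 = 0.5077
Terminal stock prices: S_u = 203, S_d = 108.8
Terminal payoffs (S − K): max(29, 0) = 29, max(-65.25, 0) = 0
Node 0 (S = 145): V_0 = 1/1.08·[0.5077·29.0000 + 0.4923·0.0000] = 13.6325

$13.63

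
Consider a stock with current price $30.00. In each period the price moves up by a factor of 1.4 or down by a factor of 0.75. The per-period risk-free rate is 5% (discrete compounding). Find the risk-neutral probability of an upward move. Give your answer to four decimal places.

p = 0.4615

Risk-neutral probability p = (1 + 0.05 − 0.75)/(1.4 − 0.75) = 0.3000/0.6500 = 0.4615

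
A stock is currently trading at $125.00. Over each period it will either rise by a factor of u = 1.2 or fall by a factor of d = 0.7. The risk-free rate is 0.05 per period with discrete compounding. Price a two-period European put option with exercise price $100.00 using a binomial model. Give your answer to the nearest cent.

$3.16

Risk-neutral probability p = (1 + 0.05 − 0.7)/(1.2 − 0.7) = 0.3500/0.5000 = 0.7000
Terminal stock prices: S_uu = 180, S_ud = 105, S_dd = 61.25
Terminal payoffs (K − S): max(-80, 0) = 0, max(-5, 0) = 0, max(38.75, 0) = 38.75
Node u (S = 150): V_u = 1/1.05·[0.7000·0.0000 + 0.3000·0.0000] = 0.0000
Node d (S = 87.5): V_d = 1/1.05·[0.7000·0.0000 + 0.3000·38.7500] = 11.0714
Node 0 (S = 125): V_0 = 1/1.05·[0.7000·0.0000 + 0.3000·11.0714] = 3.1633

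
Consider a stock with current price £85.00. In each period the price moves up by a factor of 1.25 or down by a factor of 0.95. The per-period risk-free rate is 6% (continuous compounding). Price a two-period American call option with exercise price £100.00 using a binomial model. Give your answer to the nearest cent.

£4.43

Risk-neutral probability p = (e^0.06 − 0.95)/(1.25 − 0.95) = 0.1118/0.3000 = 0.3728
Terminal stock prices: S_uu = 132.8, S_ud = 100.9, S_dd = 76.71
Terminal payoffs (S − K): max(32.81, 0) = 32.81, max(0.9375, 0) = 0.9375, max(-23.29, 0) = 0
Node u (S = 106.2): continuation = e^(−0.06)·[0.3728·32.8125 + 0.6272·0.9375] = 12.0735; exercise value = 6.2500 ≤ continuation, so V_u = 12.0735
Node d (S = 80.75): continuation = e^(−0.06)·[0.3728·0.9375 + 0.6272·0.0000] = 0.3291; exercise value = 0.0000 ≤ continuation, so V_d = 0.3291
Node 0 (S = 85): continuation = e^(−0.06)·[0.3728·12.0735 + 0.6272·0.3291] = 4.4332; exercise value = 0.0000 ≤ continuation, so V_0 = 4.4332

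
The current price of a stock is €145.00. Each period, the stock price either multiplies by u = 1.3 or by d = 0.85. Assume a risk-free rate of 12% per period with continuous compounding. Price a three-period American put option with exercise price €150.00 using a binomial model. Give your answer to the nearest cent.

€9.97

Risk-neutral probability p = (e^0.12 − 0.85)/(1.3 − 0.85) = 0.2775/0.4500 = 0.6167
Terminal stock prices: S_uuu = 318.6, S_uud = 208.3, S_udd = 136.2, S_ddd = 89.05
Terminal payoffs (K − S): max(-168.6, 0) = 0, max(-58.29, 0) = 0, max(13.81, 0) = 13.81, max(60.95, 0) = 60.95
Node uu (S = 245.1): continuation = e^(−0.12)·[0.6167·0.0000 + 0.3833·0.0000] = 0.0000; exercise value = 0.0000 ≤ continuation, so V_uu = 0.0000
Node ud (S = 160.2): continuation = e^(−0.12)·[0.6167·0.0000 + 0.3833·13.8088] = 4.6949; exercise value = 0.0000 ≤ continuation, so V_ud = 4.6949
Node dd (S = 104.8): continuation = e^(−0.12)·[0.6167·13.8088 + 0.3833·60.9519] = 28.2756; exercise value = 45.2375 > continuation, so V_dd = 45.2375 (exercise)
Node u (S = 188.5): continuation = e^(−0.12)·[0.6167·0.0000 + 0.3833·4.6949] = 1.5962; exercise value = 0.0000 ≤ continuation, so V_u = 1.5962
Node d (S = 123.2): continuation = e^(−0.12)·[0.6167·4.6949 + 0.3833·45.2375] = 17.9482; exercise value = 26.7500 > continuation, so V_d = 26.7500 (exercise)
Node 0 (S = 145): continuation = e^(−0.12)·[0.6167·1.5962 + 0.3833·26.7500] = 9.9678; exercise value = 5.0000 ≤ continuation, so V_0 = 9.9678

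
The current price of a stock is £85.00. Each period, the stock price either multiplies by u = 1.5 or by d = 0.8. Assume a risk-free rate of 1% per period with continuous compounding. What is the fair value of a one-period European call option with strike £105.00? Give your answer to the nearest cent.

Risk-neutral probability p = (e^0.01 − 0.8)/(1.5 − 0.8) = 0.2101/0.7000 = 0.3001
Terminal stock prices: S_u = 127.5, S_d = 68
Terminal payoffs (S − K): max(22.5, 0) = 22.5, max(-37, 0) = 0
Node 0 (S = 85): V_0 = e^(−0.01)·[0.3001·22.5000 + 0.6999·0.0000] = 6.6844

£6.68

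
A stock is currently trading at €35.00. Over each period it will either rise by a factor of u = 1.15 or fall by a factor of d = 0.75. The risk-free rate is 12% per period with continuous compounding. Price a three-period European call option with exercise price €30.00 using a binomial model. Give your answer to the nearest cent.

€14.12

Risk-neutral probability p = (e^0.12 − 0.75)/(1.15 − 0.75) = 0.3775/0.4000 = 0.9437
Terminal stock prices: S_uuu = 53.23, S_uud = 34.72, S_udd = 22.64, S_ddd = 14.77
Terminal payoffs (S − K): max(23.23, 0) = 23.23, max(4.716, 0) = 4.716, max(-7.359, 0) = 0, max(-15.23, 0) = 0
Node uu (S = 46.29): V_uu = e^(−0.12)·[0.9437·23.2306 + 0.0563·4.7156] = 19.6799
Node ud (S = 30.19): V_ud = e^(−0.12)·[0.9437·4.7156 + 0.0563·0.0000] = 3.9471
Node dd (S = 19.69): V_dd = e^(−0.12)·[0.9437·0.0000 + 0.0563·0.0000] = 0.0000
Node u (S = 40.25): V_u = e^(−0.12)·[0.9437·19.6799 + 0.0563·3.9471] = 16.6695
Node d (S = 26.25): V_d = e^(−0.12)·[0.9437·3.9471 + 0.0563·0.0000] = 3.3038
Node 0 (S = 35): V_0 = e^(−0.12)·[0.9437·16.6695 + 0.0563·3.3038] = 14.1176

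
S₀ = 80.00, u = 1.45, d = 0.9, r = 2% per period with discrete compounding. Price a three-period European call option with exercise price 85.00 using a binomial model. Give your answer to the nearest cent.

11.92

Risk-neutral probability p = (1 + 0.02 − 0.9)/(1.45 − 0.9) = 0.1200/0.5500 = 0.2182
Terminal stock prices: S_uuu = 243.9, S_uud = 151.4, S_udd = 93.96, S_ddd = 58.32
Terminal payoffs (S − K): max(158.9, 0) = 158.9, max(66.38, 0) = 66.38, max(8.96, 0) = 8.96, max(-26.68, 0) = 0
Node uu (S = 168.2): V_uu = 1/1.02·[0.2182·158.8900 + 0.7818·66.3800] = 84.8667
Node ud (S = 104.4): V_ud = 1/1.02·[0.2182·66.3800 + 0.7818·8.9600] = 21.0667
Node dd (S = 64.8): V_dd = 1/1.02·[0.2182·8.9600 + 0.7818·0.0000] = 1.9166
Node u (S = 116): V_u = 1/1.02·[0.2182·84.8667 + 0.7818·21.0667] = 34.3007
Node d (S = 72): V_d = 1/1.02·[0.2182·21.0667 + 0.7818·1.9166] = 5.9753
Node 0 (S = 80): V_0 = 1/1.02·[0.2182·34.3007 + 0.7818·5.9753] = 11.9170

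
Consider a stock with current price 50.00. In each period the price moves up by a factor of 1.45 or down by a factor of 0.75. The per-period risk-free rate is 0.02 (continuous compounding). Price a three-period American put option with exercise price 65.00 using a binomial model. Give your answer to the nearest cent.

Risk-neutral probability p = (e^0.02 − 0.75)/(1.45 − 0.75) = 0.2702/0.7000 = 0.3860
Terminal stock prices: S_uuu = 152.4, S_uud = 78.84, S_udd = 40.78, S_ddd = 21.09
Terminal payoffs (K − S): max(-87.43, 0) = 0, max(-13.84, 0) = 0, max(24.22, 0) = 24.22, max(43.91, 0) = 43.91
Node uu (S = 105.1): continuation = e^(−0.02)·[0.3860·0.0000 + 0.6140·0.0000] = 0.0000; exercise value = 0.0000 ≤ continuation, so V_uu = 0.0000
Node ud (S = 54.38): continuation = e^(−0.02)·[0.3860·0.0000 + 0.6140·24.2188] = 14.5758; exercise value = 10.6250 ≤ continuation, so V_ud = 14.5758
Node dd (S = 28.12): continuation = e^(−0.02)·[0.3860·24.2188 + 0.6140·43.9062] = 35.5879; exercise value = 36.8750 > continuation, so V_dd = 36.8750 (exercise)
Node u (S = 72.5): continuation = e^(−0.02)·[0.3860·0.0000 + 0.6140·14.5758] = 8.7723; exercise value = 0.0000 ≤ continuation, so V_u = 8.7723
Node d (S = 37.5): continuation = e^(−0.02)·[0.3860·14.5758 + 0.6140·36.8750] = 27.7077; exercise value = 27.5000 ≤ continuation, so V_d = 27.7077
Node 0 (S = 50): continuation = e^(−0.02)·[0.3860·8.7723 + 0.6140·27.7077] = 19.9947; exercise value = 15.0000 ≤ continuation, so V_0 = 19.9947

19.99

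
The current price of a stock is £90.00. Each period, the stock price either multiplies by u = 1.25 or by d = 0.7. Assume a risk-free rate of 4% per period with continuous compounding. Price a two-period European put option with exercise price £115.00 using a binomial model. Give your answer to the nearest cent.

Risk-neutral probability p = (e^0.04 − 0.7)/(1.25 − 0.7) = 0.3408/0.5500 = 0.6197
Terminal stock prices: S_uu = 140.6, S_ud = 78.75, S_dd = 44.1
Terminal payoffs (K − S): max(-25.62, 0) = 0, max(36.25, 0) = 36.25, max(70.9, 0) = 70.9
Node u (S = 112.5): V_u = e^(−0.04)·[0.6197·0.0000 + 0.3803·36.2500] = 13.2469
Node d (S = 63): V_d = e^(−0.04)·[0.6197·36.2500 + 0.3803·70.9000] = 47.4908
Node 0 (S = 90): V_0 = e^(−0.04)·[0.6197·13.2469 + 0.3803·47.4908] = 25.2412

£25.24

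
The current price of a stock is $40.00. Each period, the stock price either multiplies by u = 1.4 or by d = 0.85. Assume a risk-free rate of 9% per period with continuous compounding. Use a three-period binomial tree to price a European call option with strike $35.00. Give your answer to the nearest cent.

$14.65

Risk-neutral probability p = (e^0.09 − 0.85)/(1.4 − 0.85) = 0.2442/0.5500 = 0.4440
Terminal stock prices: S_uuu = 109.8, S_uud = 66.64, S_udd = 40.46, S_ddd = 24.56
Terminal payoffs (S − K): max(74.76, 0) = 74.76, max(31.64, 0) = 31.64, max(5.46, 0) = 5.46, max(-10.44, 0) = 0
Node uu (S = 78.4): V_uu = e^(−0.09)·[0.4440·74.7600 + 0.5560·31.6400] = 46.4124
Node ud (S = 47.6): V_ud = e^(−0.09)·[0.4440·31.6400 + 0.5560·5.4600] = 15.6124
Node dd (S = 28.9): V_dd = e^(−0.09)·[0.4440·5.4600 + 0.5560·0.0000] = 2.2154
Node u (S = 56): V_u = e^(−0.09)·[0.4440·46.4124 + 0.5560·15.6124] = 26.7655
Node d (S = 34): V_d = e^(−0.09)·[0.4440·15.6124 + 0.5560·2.2154] = 7.4604
Node 0 (S = 40): V_0 = e^(−0.09)·[0.4440·26.7655 + 0.5560·7.4604] = 14.6512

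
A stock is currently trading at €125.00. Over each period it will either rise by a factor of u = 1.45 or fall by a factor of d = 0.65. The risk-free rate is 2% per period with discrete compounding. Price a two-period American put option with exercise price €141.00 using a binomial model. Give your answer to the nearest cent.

€37.03

Risk-neutral probability p = (1 + 0.02 − 0.65)/(1.45 − 0.65) = 0.3700/0.8000 = 0.4625
Terminal stock prices: S_uu = 262.8, S_ud = 117.8, S_dd = 52.81
Terminal payoffs (K − S): max(-121.8, 0) = 0, max(23.19, 0) = 23.19, max(88.19, 0) = 88.19
Node u (S = 181.2): continuation = 1/1.02·[0.4625·0.0000 + 0.5375·23.1875] = 12.2189; exercise value = 0.0000 ≤ continuation, so V_u = 12.2189
Node d (S = 81.25): continuation = 1/1.02·[0.4625·23.1875 + 0.5375·88.1875] = 56.9853; exercise value = 59.7500 > continuation, so V_d = 59.7500 (exercise)
Node 0 (S = 125): continuation = 1/1.02·[0.4625·12.2189 + 0.5375·59.7500] = 37.0263; exercise value = 16.0000 ≤ continuation, so V_0 = 37.0263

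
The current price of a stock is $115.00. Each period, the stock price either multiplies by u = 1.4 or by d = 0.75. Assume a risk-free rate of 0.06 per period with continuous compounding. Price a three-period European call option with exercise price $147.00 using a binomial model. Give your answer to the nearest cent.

Risk-neutral probability p = (e^0.06 − 0.75)/(1.4 − 0.75) = 0.3118/0.6500 = 0.4797
Terminal stock prices: S_uuu = 315.6, S_uud = 169, S_udd = 90.56, S_ddd = 48.52
Terminal payoffs (S − K): max(168.6, 0) = 168.6, max(22.05, 0) = 22.05, max(-56.44, 0) = 0, max(-98.48, 0) = 0
Node uu (S = 225.4): V_uu = e^(−0.06)·[0.4797·168.5600 + 0.5203·22.0500] = 86.9606
Node ud (S = 120.8): V_ud = e^(−0.06)·[0.4797·22.0500 + 0.5203·0.0000] = 9.9624
Node dd (S = 64.69): V_dd = e^(−0.06)·[0.4797·0.0000 + 0.5203·0.0000] = 0.0000
Node u (S = 161): V_u = e^(−0.06)·[0.4797·86.9606 + 0.5203·9.9624] = 44.1708
Node d (S = 86.25): V_d = e^(−0.06)·[0.4797·9.9624 + 0.5203·0.0000] = 4.5011
Node 0 (S = 115): V_0 = e^(−0.06)·[0.4797·44.1708 + 0.5203·4.5011] = 22.1622

$22.16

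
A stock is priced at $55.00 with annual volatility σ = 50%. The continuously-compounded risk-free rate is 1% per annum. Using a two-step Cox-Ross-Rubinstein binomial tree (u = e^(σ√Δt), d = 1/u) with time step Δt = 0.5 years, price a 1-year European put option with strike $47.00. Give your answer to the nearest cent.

CRR parameters: u = e^(σ√Δt) = e^(0.5·√0.5) = 1.4241, d = 1/u = 0.7022
Per-period rate: rΔt = 0.01·0.5 = 0.005, so R = e^0.005 = 1.0050
Risk-neutral probability p = (e^0.005 − 0.7022)/(1.4241 − 0.7022) = 0.3028/0.7219 = 0.4195
Terminal stock prices: S_uu = 111.5, S_ud = 55, S_dd = 27.12
Terminal payoffs (K − S): max(-64.55, 0) = 0, max(-8, 0) = 0, max(19.88, 0) = 19.88
Node u (S = 78.33): V_u = e^(−0.005)·[0.4195·0.0000 + 0.5805·0.0000] = 0.0000
Node d (S = 38.62): V_d = e^(−0.005)·[0.4195·0.0000 + 0.5805·19.8812] = 11.4842
Node 0 (S = 55): V_0 = e^(−0.005)·[0.4195·0.0000 + 0.5805·11.4842] = 6.6337

$6.63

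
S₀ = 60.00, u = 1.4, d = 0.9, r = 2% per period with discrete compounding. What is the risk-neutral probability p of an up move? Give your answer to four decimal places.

Risk-neutral probability p = (1 + 0.02 − 0.9)/(1.4 − 0.9) = 0.1200/0.5000 = 0.2400

p = 0.2400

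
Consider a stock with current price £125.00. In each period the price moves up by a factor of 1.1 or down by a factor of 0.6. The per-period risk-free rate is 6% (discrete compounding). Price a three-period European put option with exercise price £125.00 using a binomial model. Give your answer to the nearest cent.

£7.00

Risk-neutral probability p = (1 + 0.06 − 0.6)/(1.1 − 0.6) = 0.4600/0.5000 = 0.9200
Terminal stock prices: S_uuu = 166.4, S_uud = 90.75, S_udd = 49.5, S_ddd = 27
Terminal payoffs (K − S): max(-41.38, 0) = 0, max(34.25, 0) = 34.25, max(75.5, 0) = 75.5, max(98, 0) = 98
Node uu (S = 151.3): V_uu = 1/1.06·[0.9200·0.0000 + 0.0800·34.2500] = 2.5849
Node ud (S = 82.5): V_ud = 1/1.06·[0.9200·34.2500 + 0.0800·75.5000] = 35.4245
Node dd (S = 45): V_dd = 1/1.06·[0.9200·75.5000 + 0.0800·98.0000] = 72.9245
Node u (S = 137.5): V_u = 1/1.06·[0.9200·2.5849 + 0.0800·35.4245] = 4.9171
Node d (S = 75): V_d = 1/1.06·[0.9200·35.4245 + 0.0800·72.9245] = 36.2496
Node 0 (S = 125): V_0 = 1/1.06·[0.9200·4.9171 + 0.0800·36.2496] = 7.0034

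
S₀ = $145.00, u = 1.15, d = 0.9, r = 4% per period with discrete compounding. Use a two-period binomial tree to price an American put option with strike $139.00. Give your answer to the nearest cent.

Risk-neutral probability p = (1 + 0.04 − 0.9)/(1.15 − 0.9) = 0.1400/0.2500 = 0.5600
Terminal stock prices: S_uu = 191.8, S_ud = 150.1, S_dd = 117.5
Terminal payoffs (K − S): max(-52.76, 0) = 0, max(-11.08, 0) = 0, max(21.55, 0) = 21.55
Node u (S = 166.8): continuation = 1/1.04·[0.5600·0.0000 + 0.4400·0.0000] = 0.0000; exercise value = 0.0000 ≤ continuation, so V_u = 0.0000
Node d (S = 130.5): continuation = 1/1.04·[0.5600·0.0000 + 0.4400·21.5500] = 9.1173; exercise value = 8.5000 ≤ continuation, so V_d = 9.1173
Node 0 (S = 145): continuation = 1/1.04·[0.5600·0.0000 + 0.4400·9.1173] = 3.8573; exercise value = 0.0000 ≤ continuation, so V_0 = 3.8573

$3.86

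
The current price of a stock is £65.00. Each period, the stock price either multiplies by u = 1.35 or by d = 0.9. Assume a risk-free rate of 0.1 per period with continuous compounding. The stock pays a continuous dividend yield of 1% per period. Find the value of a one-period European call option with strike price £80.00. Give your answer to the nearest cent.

Per-period risk-free factor R = e^0.1 = 1.1052; dividend-adjusted growth = e^(0.1−0.01) = 1.0942.
Risk-neutral probability p = (1.0942 − 0.9)/(1.35 − 0.9) = 0.1942/0.4500 = 0.4315
Terminal stock prices: S_u = 87.75, S_d = 58.5
Terminal payoffs (S − K): max(7.75, 0) = 7.75, max(-21.5, 0) = 0
Node 0 (S = 65): V_0 = e^(−0.1)·[0.4315·7.7500 + 0.5685·0.0000] = 3.0259

£3.03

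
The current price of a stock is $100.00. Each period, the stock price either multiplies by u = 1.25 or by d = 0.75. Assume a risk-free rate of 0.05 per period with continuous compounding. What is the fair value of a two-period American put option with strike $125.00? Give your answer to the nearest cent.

Risk-neutral probability p = (e^0.05 − 0.75)/(1.25 − 0.75) = 0.3013/0.5000 = 0.6025
Terminal stock prices: S_uu = 156.2, S_ud = 93.75, S_dd = 56.25
Terminal payoffs (K − S): max(-31.25, 0) = 0, max(31.25, 0) = 31.25, max(68.75, 0) = 68.75
Node u (S = 125): continuation = e^(−0.05)·[0.6025·0.0000 + 0.3975·31.2500] = 11.8148; exercise value = 0.0000 ≤ continuation, so V_u = 11.8148
Node d (S = 75): continuation = e^(−0.05)·[0.6025·31.2500 + 0.3975·68.7500] = 43.9037; exercise value = 50.0000 > continuation, so V_d = 50.0000 (exercise)
Node 0 (S = 100): continuation = e^(−0.05)·[0.6025·11.8148 + 0.3975·50.0000] = 25.6754; exercise value = 25.0000 ≤ continuation, so V_0 = 25.6754

$25.68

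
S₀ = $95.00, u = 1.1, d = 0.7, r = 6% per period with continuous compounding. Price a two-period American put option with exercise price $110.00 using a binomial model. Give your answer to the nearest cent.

Risk-neutral probability p = (e^0.06 − 0.7)/(1.1 − 0.7) = 0.3618/0.4000 = 0.9046
Terminal stock prices: S_uu = 115, S_ud = 73.15, S_dd = 46.55
Terminal payoffs (K − S): max(-4.95, 0) = 0, max(36.85, 0) = 36.85, max(63.45, 0) = 63.45
Node u (S = 104.5): continuation = e^(−0.06)·[0.9046·0.0000 + 0.0954·36.8500] = 3.3111; exercise value = 5.5000 > continuation, so V_u = 5.5000 (exercise)
Node d (S = 66.5): continuation = e^(−0.06)·[0.9046·36.8500 + 0.0954·63.4500] = 37.0941; exercise value = 43.5000 > continuation, so V_d = 43.5000 (exercise)
Node 0 (S = 95): continuation = e^(−0.06)·[0.9046·5.5000 + 0.0954·43.5000] = 8.5941; exercise value = 15.0000 > continuation, so V_0 = 15.0000 (exercise)

$15.00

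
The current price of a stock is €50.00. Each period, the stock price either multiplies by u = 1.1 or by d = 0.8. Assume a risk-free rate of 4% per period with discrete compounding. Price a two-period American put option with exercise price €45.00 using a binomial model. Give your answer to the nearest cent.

Risk-neutral probability p = (1 + 0.04 − 0.8)/(1.1 − 0.8) = 0.2400/0.3000 = 0.8000
Terminal stock prices: S_uu = 60.5, S_ud = 44, S_dd = 32
Terminal payoffs (K − S): max(-15.5, 0) = 0, max(1, 0) = 1, max(13, 0) = 13
Node u (S = 55): continuation = 1/1.04·[0.8000·0.0000 + 0.2000·1.0000] = 0.1923; exercise value = 0.0000 ≤ continuation, so V_u = 0.1923
Node d (S = 40): continuation = 1/1.04·[0.8000·1.0000 + 0.2000·13.0000] = 3.2692; exercise value = 5.0000 > continuation, so V_d = 5.0000 (exercise)
Node 0 (S = 50): continuation = 1/1.04·[0.8000·0.1923 + 0.2000·5.0000] = 1.1095; exercise value = 0.0000 ≤ continuation, so V_0 = 1.1095

€1.11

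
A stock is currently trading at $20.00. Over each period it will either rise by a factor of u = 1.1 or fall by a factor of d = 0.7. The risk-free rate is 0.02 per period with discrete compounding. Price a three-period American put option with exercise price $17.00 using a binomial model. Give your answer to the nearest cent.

Risk-neutral probability p = (1 + 0.02 − 0.7)/(1.1 − 0.7) = 0.3200/0.4000 = 0.8000
Terminal stock prices: S_uuu = 26.62, S_uud = 16.94, S_udd = 10.78, S_ddd = 6.86
Terminal payoffs (K − S): max(-9.62, 0) = 0, max(0.06, 0) = 0.06, max(6.22, 0) = 6.22, max(10.14, 0) = 10.14
Node uu (S = 24.2): continuation = 1/1.02·[0.8000·0.0000 + 0.2000·0.0600] = 0.0118; exercise value = 0.0000 ≤ continuation, so V_uu = 0.0118
Node ud (S = 15.4): continuation = 1/1.02·[0.8000·0.0600 + 0.2000·6.2200] = 1.2667; exercise value = 1.6000 > continuation, so V_ud = 1.6000 (exercise)
Node dd (S = 9.8): continuation = 1/1.02·[0.8000·6.2200 + 0.2000·10.1400] = 6.8667; exercise value = 7.2000 > continuation, so V_dd = 7.2000 (exercise)
Node u (S = 22): continuation = 1/1.02·[0.8000·0.0118 + 0.2000·1.6000] = 0.3230; exercise value = 0.0000 ≤ continuation, so V_u = 0.3230
Node d (S = 14): continuation = 1/1.02·[0.8000·1.6000 + 0.2000·7.2000] = 2.6667; exercise value = 3.0000 > continuation, so V_d = 3.0000 (exercise)
Node 0 (S = 20): continuation = 1/1.02·[0.8000·0.3230 + 0.2000·3.0000] = 0.8415; exercise value = 0.0000 ≤ continuation, so V_0 = 0.8415

$0.84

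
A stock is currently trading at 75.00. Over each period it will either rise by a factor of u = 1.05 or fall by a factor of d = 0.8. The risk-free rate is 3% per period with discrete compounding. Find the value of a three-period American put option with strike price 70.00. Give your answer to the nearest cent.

1.50

Risk-neutral probability p = (1 + 0.03 − 0.8)/(1.05 − 0.8) = 0.2300/0.2500 = 0.9200
Terminal stock prices: S_uuu = 86.82, S_uud = 66.15, S_udd = 50.4, S_ddd = 38.4
Terminal payoffs (K − S): max(-16.82, 0) = 0, max(3.85, 0) = 3.85, max(19.6, 0) = 19.6, max(31.6, 0) = 31.6
Node uu (S = 82.69): continuation = 1/1.03·[0.9200·0.0000 + 0.0800·3.8500] = 0.2990; exercise value = 0.0000 ≤ continuation, so V_uu = 0.2990
Node ud (S = 63): continuation = 1/1.03·[0.9200·3.8500 + 0.0800·19.6000] = 4.9612; exercise value = 7.0000 > continuation, so V_ud = 7.0000 (exercise)
Node dd (S = 48): continuation = 1/1.03·[0.9200·19.6000 + 0.0800·31.6000] = 19.9612; exercise value = 22.0000 > continuation, so V_dd = 22.0000 (exercise)
Node u (S = 78.75): continuation = 1/1.03·[0.9200·0.2990 + 0.0800·7.0000] = 0.8108; exercise value = 0.0000 ≤ continuation, so V_u = 0.8108
Node d (S = 60): continuation = 1/1.03·[0.9200·7.0000 + 0.0800·22.0000] = 7.9612; exercise value = 10.0000 > continuation, so V_d = 10.0000 (exercise)
Node 0 (S = 75): continuation = 1/1.03·[0.9200·0.8108 + 0.0800·10.0000] = 1.5009; exercise value = 0.0000 ≤ continuation, so V_0 = 1.5009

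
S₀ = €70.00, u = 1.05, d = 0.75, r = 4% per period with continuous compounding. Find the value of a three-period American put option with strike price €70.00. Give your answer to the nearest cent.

€1.23

Risk-neutral probability p = (e^0.04 − 0.75)/(1.05 − 0.75) = 0.2908/0.3000 = 0.9694
Terminal stock prices: S_uuu = 81.03, S_uud = 57.88, S_udd = 41.34, S_ddd = 29.53
Terminal payoffs (K − S): max(-11.03, 0) = 0, max(12.12, 0) = 12.12, max(28.66, 0) = 28.66, max(40.47, 0) = 40.47
Node uu (S = 77.17): continuation = e^(−0.04)·[0.9694·0.0000 + 0.0306·12.1188] = 0.3567; exercise value = 0.0000 ≤ continuation, so V_uu = 0.3567
Node ud (S = 55.12): continuation = e^(−0.04)·[0.9694·12.1188 + 0.0306·28.6562] = 12.1303; exercise value = 14.8750 > continuation, so V_ud = 14.8750 (exercise)
Node dd (S = 39.38): continuation = e^(−0.04)·[0.9694·28.6562 + 0.0306·40.4688] = 27.8803; exercise value = 30.6250 > continuation, so V_dd = 30.6250 (exercise)
Node u (S = 73.5): continuation = e^(−0.04)·[0.9694·0.3567 + 0.0306·14.8750] = 0.7699; exercise value = 0.0000 ≤ continuation, so V_u = 0.7699
Node d (S = 52.5): continuation = e^(−0.04)·[0.9694·14.8750 + 0.0306·30.6250] = 14.7553; exercise value = 17.5000 > continuation, so V_d = 17.5000 (exercise)
Node 0 (S = 70): continuation = e^(−0.04)·[0.9694·0.7699 + 0.0306·17.5000] = 1.2321; exercise value = 0.0000 ≤ continuation, so V_0 = 1.2321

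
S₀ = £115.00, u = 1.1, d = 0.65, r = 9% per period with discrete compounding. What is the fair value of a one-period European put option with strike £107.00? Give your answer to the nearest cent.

Risk-neutral probability p = (1 + 0.09 − 0.65)/(1.1 − 0.65) = 0.4400/0.4500 = 0.9778
Terminal stock prices: S_u = 126.5, S_d = 74.75
Terminal payoffs (K − S): max(-19.5, 0) = 0, max(32.25, 0) = 32.25
Node 0 (S = 115): V_0 = 1/1.09·[0.9778·0.0000 + 0.0222·32.2500] = 0.6575

£0.66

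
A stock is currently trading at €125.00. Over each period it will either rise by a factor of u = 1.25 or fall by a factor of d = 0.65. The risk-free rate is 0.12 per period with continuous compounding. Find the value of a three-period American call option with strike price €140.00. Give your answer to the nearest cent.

Risk-neutral probability p = (e^0.12 − 0.65)/(1.25 − 0.65) = 0.4775/0.6000 = 0.7958
Terminal stock prices: S_uuu = 244.1, S_uud = 127, S_udd = 66.02, S_ddd = 34.33
Terminal payoffs (S − K): max(104.1, 0) = 104.1, max(-13.05, 0) = 0, max(-73.98, 0) = 0, max(-105.7, 0) = 0
Node uu (S = 195.3): continuation = e^(−0.12)·[0.7958·104.1406 + 0.2042·0.0000] = 73.5062; exercise value = 55.3125 ≤ continuation, so V_uu = 73.5062
Node ud (S = 101.6): continuation = e^(−0.12)·[0.7958·0.0000 + 0.2042·0.0000] = 0.0000; exercise value = 0.0000 ≤ continuation, so V_ud = 0.0000
Node dd (S = 52.81): continuation = e^(−0.12)·[0.7958·0.0000 + 0.2042·0.0000] = 0.0000; exercise value = 0.0000 ≤ continuation, so V_dd = 0.0000
Node u (S = 156.2): continuation = e^(−0.12)·[0.7958·73.5062 + 0.2042·0.0000] = 51.8834; exercise value = 16.2500 ≤ continuation, so V_u = 51.8834
Node d (S = 81.25): continuation = e^(−0.12)·[0.7958·0.0000 + 0.2042·0.0000] = 0.0000; exercise value = 0.0000 ≤ continuation, so V_d = 0.0000
Node 0 (S = 125): continuation = e^(−0.12)·[0.7958·51.8834 + 0.2042·0.0000] = 36.6211; exercise value = 0.0000 ≤ continuation, so V_0 = 36.6211

€36.62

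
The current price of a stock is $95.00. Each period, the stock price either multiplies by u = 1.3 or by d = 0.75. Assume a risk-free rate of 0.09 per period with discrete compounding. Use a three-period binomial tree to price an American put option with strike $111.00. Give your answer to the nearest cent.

$17.57

Risk-neutral probability p = (1 + 0.09 − 0.75)/(1.3 − 0.75) = 0.3400/0.5500 = 0.6182
Terminal stock prices: S_uuu = 208.7, S_uud = 120.4, S_udd = 69.47, S_ddd = 40.08
Terminal payoffs (K − S): max(-97.72, 0) = 0, max(-9.413, 0) = 0, max(41.53, 0) = 41.53, max(70.92, 0) = 70.92
Node uu (S = 160.6): continuation = 1/1.09·[0.6182·0.0000 + 0.3818·0.0000] = 0.0000; exercise value = 0.0000 ≤ continuation, so V_uu = 0.0000
Node ud (S = 92.62): continuation = 1/1.09·[0.6182·0.0000 + 0.3818·41.5312] = 14.5481; exercise value = 18.3750 > continuation, so V_ud = 18.3750 (exercise)
Node dd (S = 53.44): continuation = 1/1.09·[0.6182·41.5312 + 0.3818·70.9219] = 48.3974; exercise value = 57.5625 > continuation, so V_dd = 57.5625 (exercise)
Node u (S = 123.5): continuation = 1/1.09·[0.6182·0.0000 + 0.3818·18.3750] = 6.4366; exercise value = 0.0000 ≤ continuation, so V_u = 6.4366
Node d (S = 71.25): continuation = 1/1.09·[0.6182·18.3750 + 0.3818·57.5625] = 30.5849; exercise value = 39.7500 > continuation, so V_d = 39.7500 (exercise)
Node 0 (S = 95): continuation = 1/1.09·[0.6182·6.4366 + 0.3818·39.7500] = 17.5746; exercise value = 16.0000 ≤ continuation, so V_0 = 17.5746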